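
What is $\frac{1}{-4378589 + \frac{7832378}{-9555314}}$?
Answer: $- \frac{4777657}{20919400302162} \approx -2.2838 \cdot 10^{-7}$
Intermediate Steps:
$\frac{1}{-4378589 + \frac{7832378}{-9555314}} = \frac{1}{-4378589 + 7832378 \left(- \frac{1}{9555314}\right)} = \frac{1}{-4378589 - \frac{3916189}{4777657}} = \frac{1}{- \frac{20919400302162}{4777657}} = - \frac{4777657}{20919400302162}$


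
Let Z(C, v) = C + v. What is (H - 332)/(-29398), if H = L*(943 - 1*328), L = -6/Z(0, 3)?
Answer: 781/14699 ≈ 0.053133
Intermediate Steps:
L = -2 (L = -6/(0 + 3) = -6/3 = -6*⅓ = -2)
H = -1230 (H = -2*(943 - 1*328) = -2*(943 - 328) = -2*615 = -1230)
(H - 332)/(-29398) = (-1230 - 332)/(-29398) = -1562*(-1/29398) = 781/14699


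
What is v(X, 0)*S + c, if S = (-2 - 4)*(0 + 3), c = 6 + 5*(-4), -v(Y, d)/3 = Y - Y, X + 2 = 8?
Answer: -14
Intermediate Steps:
X = 6 (X = -2 + 8 = 6)
v(Y, d) = 0 (v(Y, d) = -3*(Y - Y) = -3*0 = 0)
c = -14 (c = 6 - 20 = -14)
S = -18 (S = -6*3 = -18)
v(X, 0)*S + c = 0*(-18) - 14 = 0 - 14 = -14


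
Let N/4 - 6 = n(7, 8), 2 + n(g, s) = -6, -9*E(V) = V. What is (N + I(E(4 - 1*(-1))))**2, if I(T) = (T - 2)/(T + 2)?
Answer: 16129/169 ≈ 95.438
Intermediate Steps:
E(V) = -V/9
n(g, s) = -8 (n(g, s) = -2 - 6 = -8)
N = -8 (N = 24 + 4*(-8) = 24 - 32 = -8)
I(T) = (-2 + T)/(2 + T)
(N + I(E(4 - 1*(-1))))**2 = (-8 + (-2 - (4 - 1*(-1))/9)/(2 - (4 - 1*(-1))/9))**2 = (-8 + (-2 - (4 + 1)/9)/(2 - (4 + 1)/9))**2 = (-8 + (-2 - 1/9*5)/(2 - 1/9*5))**2 = (-8 + (-2 - 5/9)/(2 - 5/9))**2 = (-8 - 23/9/(13/9))**2 = (-8 + (9/13)*(-23/9))**2 = (-8 - 23/13)**2 = (-127/13)**2 = 16129/169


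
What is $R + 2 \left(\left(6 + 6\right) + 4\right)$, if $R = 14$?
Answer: $46$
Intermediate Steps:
$R + 2 \left(\left(6 + 6\right) + 4\right) = 14 + 2 \left(\left(6 + 6\right) + 4\right) = 14 + 2 \left(12 + 4\right) = 14 + 2 \cdot 16 = 14 + 32 = 46$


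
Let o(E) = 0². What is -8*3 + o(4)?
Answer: -24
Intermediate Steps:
o(E) = 0
-8*3 + o(4) = -8*3 + 0 = -24 + 0 = -24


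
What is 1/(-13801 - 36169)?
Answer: -1/49970 ≈ -2.0012e-5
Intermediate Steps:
1/(-13801 - 36169) = 1/(-49970) = -1/49970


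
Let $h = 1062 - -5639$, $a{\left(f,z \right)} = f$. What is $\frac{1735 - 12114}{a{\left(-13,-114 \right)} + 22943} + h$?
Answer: $\frac{153643551}{22930} \approx 6700.5$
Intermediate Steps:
$h = 6701$ ($h = 1062 + 5639 = 6701$)
$\frac{1735 - 12114}{a{\left(-13,-114 \right)} + 22943} + h = \frac{1735 - 12114}{-13 + 22943} + 6701 = - \frac{10379}{22930} + 6701 = \frac{153643551}{22930}$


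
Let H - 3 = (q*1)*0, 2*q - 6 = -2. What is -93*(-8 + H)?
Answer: 465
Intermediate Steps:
q = 2 (q = 3 + (½)*(-2) = 3 - 1 = 2)
H = 3 (H = 3 + (2*1)*0 = 3 + 2*0 = 3 + 0 = 3)
-93*(-8 + H) = -93*(-8 + 3) = -93*(-5) = 465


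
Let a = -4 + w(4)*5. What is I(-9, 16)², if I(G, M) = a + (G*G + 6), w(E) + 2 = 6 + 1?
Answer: 11664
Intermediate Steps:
w(E) = 5 (w(E) = -2 + (6 + 1) = -2 + 7 = 5)
a = 21 (a = -4 + 5*5 = -4 + 25 = 21)
I(G, M) = 27 + G² (I(G, M) = 21 + (G*G + 6) = 21 + (G² + 6) = 21 + (6 + G²) = 27 + G²)
I(-9, 16)² = (27 + (-9)²)² = (27 + 81)² = 108² = 11664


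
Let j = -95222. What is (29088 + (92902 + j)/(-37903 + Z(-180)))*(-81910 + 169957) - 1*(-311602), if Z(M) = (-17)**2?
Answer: 16057593189362/6269 ≈ 2.5614e+9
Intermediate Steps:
Z(M) = 289
(29088 + (92902 + j)/(-37903 + Z(-180)))*(-81910 + 169957) - 1*(-311602) = (29088 + (92902 - 95222)/(-37903 + 289))*(-81910 + 169957) - 1*(-311602) = (29088 - 2320/(-37614))*88047 + 311602 = (29088 - 2320*(-1/37614))*88047 + 311602 = (29088 + 1160/18807)*88047 + 311602 = (547059176/18807)*88047 + 311602 = 16055639756424/6269 + 311602 = 16057593189362/6269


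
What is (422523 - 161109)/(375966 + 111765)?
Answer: 87138/162577 ≈ 0.53598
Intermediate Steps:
(422523 - 161109)/(375966 + 111765) = 261414/487731 = 261414*(1/487731) = 87138/162577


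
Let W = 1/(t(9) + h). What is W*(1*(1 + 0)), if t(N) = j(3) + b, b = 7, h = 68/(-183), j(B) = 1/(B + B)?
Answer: 122/829 ≈ 0.14717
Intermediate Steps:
j(B) = 1/(2*B)
h = -68/183 (h = 68*(-1/183) = -68/183 ≈ -0.37158)
t(N) = 43/6 (t(N) = (½)/3 + 7 = (½)*(⅓) + 7 = ⅙ + 7 = 43/6)
W = 122/829 (W = 1/(43/6 - 68/183) = 1/(829/122) = 122/829 ≈ 0.14717)
W*(1*(1 + 0)) = 122*(1*(1 + 0))/829 = 122*(1*1)/829 = (122/829)*1 = 122/829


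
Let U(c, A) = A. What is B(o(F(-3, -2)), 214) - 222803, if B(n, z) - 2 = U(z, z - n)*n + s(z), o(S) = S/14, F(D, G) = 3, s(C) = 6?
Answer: -43658841/196 ≈ -2.2275e+5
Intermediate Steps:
o(S) = S/14 (o(S) = S*(1/14) = S/14)
B(n, z) = 8 + n*(z - n) (B(n, z) = 2 + ((z - n)*n + 6) = 2 + (n*(z - n) + 6) = 2 + (6 + n*(z - n)) = 8 + n*(z - n))
B(o(F(-3, -2)), 214) - 222803 = (8 - (1/14)*3*((1/14)*3 - 1*214)) - 222803 = (8 - 1*3/14*(3/14 - 214)) - 222803 = (8 - 1*3/14*(-2993/14)) - 222803 = (8 + 8979/196) - 222803 = 10547/196 - 222803 = -43658841/196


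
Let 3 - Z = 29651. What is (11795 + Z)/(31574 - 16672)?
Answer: -17853/14902 ≈ -1.1980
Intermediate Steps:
Z = -29648 (Z = 3 - 1*29651 = 3 - 29651 = -29648)
(11795 + Z)/(31574 - 16672) = (11795 - 29648)/(31574 - 16672) = -17853/14902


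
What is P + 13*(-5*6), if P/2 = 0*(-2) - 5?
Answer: -400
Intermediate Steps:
P = -10 (P = 2*(0*(-2) - 5) = 2*(0 - 5) = 2*(-5) = -10)
P + 13*(-5*6) = -10 + 13*(-5*6) = -10 + 13*(-30) = -10 - 390 = -400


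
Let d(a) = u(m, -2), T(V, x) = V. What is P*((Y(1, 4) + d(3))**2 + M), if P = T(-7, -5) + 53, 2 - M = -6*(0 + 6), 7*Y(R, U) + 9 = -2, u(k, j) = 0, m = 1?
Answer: 91218/49 ≈ 1861.6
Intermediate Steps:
Y(R, U) = -11/7 (Y(R, U) = -9/7 + (1/7)*(-2) = -9/7 - 2/7 = -11/7)
M = 38 (M = 2 - (-6)*(0 + 6) = 2 - (-6)*6 = 2 - 1*(-36) = 2 + 36 = 38)
d(a) = 0
P = 46 (P = -7 + 53 = 46)
P*((Y(1, 4) + d(3))**2 + M) = 46*((-11/7 + 0)**2 + 38) = 46*((-11/7)**2 + 38) = 46*(121/49 + 38) = 46*(1983/49) = 91218/49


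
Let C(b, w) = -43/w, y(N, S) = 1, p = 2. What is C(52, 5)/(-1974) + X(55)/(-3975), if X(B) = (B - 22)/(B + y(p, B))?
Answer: 44029/10462200 ≈ 0.0042084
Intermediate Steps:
X(B) = (-22 + B)/(1 + B) (X(B) = (B - 22)/(B + 1) = (-22 + B)/(1 + B))
C(52, 5)/(-1974) + X(55)/(-3975) = -43/5/(-1974) + ((-22 + 55)/(1 + 55))/(-3975) = -43*⅕*(-1/1974) + (33/56)*(-1/3975) = -43/5*(-1/1974) + ((1/56)*33)*(-1/3975) = 43/9870 + (33/56)*(-1/3975) = 43/9870 - 11/74200 = 44029/10462200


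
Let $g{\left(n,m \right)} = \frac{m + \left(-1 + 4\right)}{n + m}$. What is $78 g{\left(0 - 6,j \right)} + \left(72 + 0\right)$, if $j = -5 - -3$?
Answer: $\frac{249}{4} \approx 62.25$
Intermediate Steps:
$j = -2$ ($j = -5 + 3 = -2$)
$g{\left(n,m \right)} = \frac{3 + m}{m + n}$ ($g{\left(n,m \right)} = \frac{m + 3}{m + n} = \frac{3 + m}{m + n}$)
$78 g{\left(0 - 6,j \right)} + \left(72 + 0\right) = 78 \frac{3 - 2}{-2 + \left(0 - 6\right)} + \left(72 + 0\right) = 78 \frac{1}{-2 + \left(0 - 6\right)} 1 + 72 = 78 \frac{1}{-2 - 6} \cdot 1 + 72 = 78 \frac{1}{-8} \cdot 1 + 72 = 78 \left(\left(- \frac{1}{8}\right) 1\right) + 72 = 78 \left(- \frac{1}{8}\right) + 72 = - \frac{39}{4} + 72 = \frac{249}{4}$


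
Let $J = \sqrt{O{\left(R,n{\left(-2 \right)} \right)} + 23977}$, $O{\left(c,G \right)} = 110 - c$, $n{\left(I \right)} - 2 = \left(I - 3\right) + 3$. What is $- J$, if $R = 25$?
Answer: $- \sqrt{24062} \approx -155.12$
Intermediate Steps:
$n{\left(I \right)} = 2 + I$ ($n{\left(I \right)} = 2 + \left(\left(I - 3\right) + 3\right) = 2 + \left(\left(-3 + I\right) + 3\right) = 2 + I$)
$J = \sqrt{24062}$ ($J = \sqrt{\left(110 - 25\right) + 23977} = \sqrt{85 + 23977} = \sqrt{24062} \approx 155.12$)
$- J = - \sqrt{24062}$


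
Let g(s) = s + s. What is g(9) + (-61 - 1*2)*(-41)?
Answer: 2601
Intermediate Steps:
g(s) = 2*s
g(9) + (-61 - 1*2)*(-41) = 2*9 + (-61 - 1*2)*(-41) = 18 + (-61 - 2)*(-41) = 18 - 63*(-41) = 18 + 2583 = 2601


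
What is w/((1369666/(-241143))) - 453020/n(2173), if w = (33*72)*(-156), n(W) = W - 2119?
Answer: 1051523324578/18490491 ≈ 56868.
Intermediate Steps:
n(W) = -2119 + W
w = -370656 (w = 2376*(-156) = -370656)
w/((1369666/(-241143))) - 453020/n(2173) = -370656/(1369666/(-241143)) - 453020/(-2119 + 2173) = -370656/(1369666*(-1/241143)) - 453020/54 = -370656/(-1369666/241143) - 453020*1/54 = -370656*(-241143/1369666) - 226510/27 = 44690549904/684833 - 226510/27 = 1051523324578/18490491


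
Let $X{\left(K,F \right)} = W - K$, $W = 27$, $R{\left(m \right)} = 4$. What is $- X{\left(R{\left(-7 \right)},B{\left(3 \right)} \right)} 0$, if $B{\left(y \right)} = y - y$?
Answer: $0$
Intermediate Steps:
$B{\left(y \right)} = 0$
$X{\left(K,F \right)} = 27 - K$
$- X{\left(R{\left(-7 \right)},B{\left(3 \right)} \right)} 0 = - \left(27 - 4\right) 0 = - 23 \cdot 0 = \left(-1\right) 0 = 0$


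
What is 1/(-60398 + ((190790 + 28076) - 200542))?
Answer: -1/42074 ≈ -2.3768e-5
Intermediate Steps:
1/(-60398 + ((190790 + 28076) - 200542)) = 1/(-60398 + (218866 - 200542)) = 1/(-60398 + 18324) = 1/(-42074) = -1/42074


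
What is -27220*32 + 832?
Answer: -870208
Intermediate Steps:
-27220*32 + 832 = -1361*640 + 832 = -871040 + 832 = -870208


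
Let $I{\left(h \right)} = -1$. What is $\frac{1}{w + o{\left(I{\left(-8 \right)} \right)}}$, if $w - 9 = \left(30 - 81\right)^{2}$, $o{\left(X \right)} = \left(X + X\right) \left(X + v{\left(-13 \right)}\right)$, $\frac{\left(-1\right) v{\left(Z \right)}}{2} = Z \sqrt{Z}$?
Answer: $\frac{653}{1714424} + \frac{13 i \sqrt{13}}{1714424} \approx 0.00038089 + 2.734 \cdot 10^{-5} i$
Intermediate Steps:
$v{\left(Z \right)} = - 2 Z^{\frac{3}{2}}$ ($v{\left(Z \right)} = - 2 Z \sqrt{Z} = - 2 Z^{\frac{3}{2}}$)
$o{\left(X \right)} = 2 X \left(X + 26 i \sqrt{13}\right)$ ($o{\left(X \right)} = \left(X + X\right) \left(X - 2 \left(-13\right)^{\frac{3}{2}}\right) = 2 X \left(X - 2 \left(- 13 i \sqrt{13}\right)\right) = 2 X \left(X + 26 i \sqrt{13}\right)$)
$w = 2610$ ($w = 9 + \left(30 - 81\right)^{2} = 9 + \left(-51\right)^{2} = 9 + 2601 = 2610$)
$\frac{1}{w + o{\left(I{\left(-8 \right)} \right)}} = \frac{1}{2610 + 2 \left(-1\right) \left(-1 + 26 i \sqrt{13}\right)} = \frac{1}{2610 + \left(2 - 52 i \sqrt{13}\right)} = \frac{1}{2612 - 52 i \sqrt{13}}$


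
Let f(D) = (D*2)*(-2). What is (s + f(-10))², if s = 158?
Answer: 39204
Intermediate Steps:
f(D) = -4*D (f(D) = (2*D)*(-2) = -4*D)
(s + f(-10))² = (158 - 4*(-10))² = (158 + 40)² = 198² = 39204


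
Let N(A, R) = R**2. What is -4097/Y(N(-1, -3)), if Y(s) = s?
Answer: -4097/9 ≈ -455.22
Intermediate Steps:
-4097/Y(N(-1, -3)) = -4097/((-3)**2) = -4097/9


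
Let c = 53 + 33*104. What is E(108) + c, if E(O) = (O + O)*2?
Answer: 3917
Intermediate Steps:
E(O) = 4*O (E(O) = (2*O)*2 = 4*O)
c = 3485 (c = 53 + 3432 = 3485)
E(108) + c = 4*108 + 3485 = 432 + 3485 = 3917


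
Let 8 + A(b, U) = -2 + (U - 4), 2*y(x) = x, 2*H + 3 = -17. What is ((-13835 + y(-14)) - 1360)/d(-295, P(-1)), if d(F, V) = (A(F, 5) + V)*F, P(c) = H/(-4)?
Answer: -30404/3835 ≈ -7.9280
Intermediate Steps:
H = -10 (H = -3/2 + (1/2)*(-17) = -3/2 - 17/2 = -10)
y(x) = x/2
A(b, U) = -14 + U (A(b, U) = -8 + (-2 + (U - 4)) = -8 + (-2 + (-4 + U)) = -8 + (-6 + U) = -14 + U)
P(c) = 5/2 (P(c) = -10/(-4) = -10*(-1/4) = 5/2)
d(F, V) = F*(-9 + V) (d(F, V) = ((-14 + 5) + V)*F = (-9 + V)*F = F*(-9 + V))
((-13835 + y(-14)) - 1360)/d(-295, P(-1)) = ((-13835 + (1/2)*(-14)) - 1360)/((-295*(-9 + 5/2))) = ((-13835 - 7) - 1360)/((-295*(-13/2))) = (-13842 - 1360)/(3835/2) = -15202*2/3835 = -30404/3835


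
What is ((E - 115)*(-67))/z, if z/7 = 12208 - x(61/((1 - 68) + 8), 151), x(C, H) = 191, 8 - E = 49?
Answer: 10452/84119 ≈ 0.12425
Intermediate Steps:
E = -41 (E = 8 - 1*49 = 8 - 49 = -41)
z = 84119 (z = 7*(12208 - 1*191) = 7*(12208 - 191) = 7*12017 = 84119)
((E - 115)*(-67))/z = ((-41 - 115)*(-67))/84119 = -156*(-67)*(1/84119) = 10452*(1/84119) = 10452/84119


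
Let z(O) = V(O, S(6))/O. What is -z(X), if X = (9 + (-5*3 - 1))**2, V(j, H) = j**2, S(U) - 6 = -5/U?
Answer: -49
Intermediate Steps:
S(U) = 6 - 5/U
X = 49 (X = (9 + (-15 - 1))**2 = (9 - 16)**2 = (-7)**2 = 49)
z(O) = O (z(O) = O**2/O = O)
-z(X) = -1*49 = -49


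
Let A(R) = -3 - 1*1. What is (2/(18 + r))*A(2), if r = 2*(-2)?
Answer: -4/7 ≈ -0.57143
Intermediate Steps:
r = -4
A(R) = -4 (A(R) = -3 - 1 = -4)
(2/(18 + r))*A(2) = (2/(18 - 4))*(-4) = (2/14)*(-4) = ((1/14)*2)*(-4) = (⅐)*(-4) = -4/7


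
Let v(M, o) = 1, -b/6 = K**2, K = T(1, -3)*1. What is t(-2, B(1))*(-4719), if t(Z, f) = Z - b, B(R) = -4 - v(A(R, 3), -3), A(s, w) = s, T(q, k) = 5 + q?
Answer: -1009866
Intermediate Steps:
K = 6 (K = (5 + 1)*1 = 6*1 = 6)
b = -216 (b = -6*6**2 = -6*36 = -216)
B(R) = -5 (B(R) = -4 - 1*1 = -4 - 1 = -5)
t(Z, f) = 216 + Z (t(Z, f) = Z - 1*(-216) = Z + 216 = 216 + Z)
t(-2, B(1))*(-4719) = (216 - 2)*(-4719) = 214*(-4719) = -1009866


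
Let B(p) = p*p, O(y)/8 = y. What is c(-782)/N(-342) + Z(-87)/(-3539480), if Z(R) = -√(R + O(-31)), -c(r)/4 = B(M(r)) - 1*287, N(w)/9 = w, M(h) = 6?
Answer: -502/1539 + I*√335/3539480 ≈ -0.32619 + 5.1711e-6*I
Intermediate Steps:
O(y) = 8*y
B(p) = p²
N(w) = 9*w
c(r) = 1004 (c(r) = -4*(6² - 1*287) = -4*(36 - 287) = -4*(-251) = 1004)
Z(R) = -√(-248 + R) (Z(R) = -√(R + 8*(-31)) = -√(R - 248) = -√(-248 + R))
c(-782)/N(-342) + Z(-87)/(-3539480) = 1004/((9*(-342))) - √(-248 - 87)/(-3539480) = 1004/(-3078) - √(-335)*(-1/3539480) = 1004*(-1/3078) - I*√335*(-1/3539480) = -502/1539 - I*√335*(-1/3539480) = -502/1539 + I*√335/3539480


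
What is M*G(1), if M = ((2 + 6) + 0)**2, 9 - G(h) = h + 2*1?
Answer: 384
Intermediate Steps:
G(h) = 7 - h (G(h) = 9 - (h + 2*1) = 9 - (h + 2) = 9 - (2 + h) = 9 + (-2 - h) = 7 - h)
M = 64 (M = (8 + 0)**2 = 8**2 = 64)
M*G(1) = 64*(7 - 1*1) = 64*(7 - 1) = 64*6 = 384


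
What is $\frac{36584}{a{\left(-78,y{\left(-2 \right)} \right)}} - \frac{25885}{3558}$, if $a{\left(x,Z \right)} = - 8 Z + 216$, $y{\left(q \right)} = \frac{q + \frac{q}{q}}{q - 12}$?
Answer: $\frac{218031631}{1341366} \approx 162.54$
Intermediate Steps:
$y{\left(q \right)} = \frac{1 + q}{-12 + q}$ ($y{\left(q \right)} = \frac{q + 1}{-12 + q} = \frac{1 + q}{-12 + q}$)
$a{\left(x,Z \right)} = 216 - 8 Z$
$\frac{36584}{a{\left(-78,y{\left(-2 \right)} \right)}} - \frac{25885}{3558} = \frac{36584}{216 - 8 \frac{1 - 2}{-12 - 2}} - \frac{25885}{3558} = \frac{36584}{216 - 8 \frac{1}{-14} \left(-1\right)} - \frac{25885}{3558} = \frac{36584}{216 - 8 \left(\left(- \frac{1}{14}\right) \left(-1\right)\right)} - \frac{25885}{3558} = \frac{36584}{216 - \frac{4}{7}} - \frac{25885}{3558} = \frac{36584}{\frac{1508}{7}} - \frac{25885}{3558} = 36584 \cdot \frac{7}{1508} - \frac{25885}{3558} = \frac{64022}{377} - \frac{25885}{3558} = \frac{218031631}{1341366}$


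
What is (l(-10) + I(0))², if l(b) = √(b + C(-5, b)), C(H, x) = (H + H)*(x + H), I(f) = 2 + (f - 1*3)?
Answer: 141 - 4*√35 ≈ 117.34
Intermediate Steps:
I(f) = -1 + f (I(f) = 2 + (f - 3) = 2 + (-3 + f) = -1 + f)
C(H, x) = 2*H*(H + x) (C(H, x) = (2*H)*(H + x) = 2*H*(H + x))
l(b) = √(50 - 9*b) (l(b) = √(b + 2*(-5)*(-5 + b)) = √(b + (50 - 10*b)) = √(50 - 9*b))
(l(-10) + I(0))² = (√(50 - 9*(-10)) + (-1 + 0))² = (√(50 + 90) - 1)² = (√140 - 1)² = (2*√35 - 1)² = (-1 + 2*√35)²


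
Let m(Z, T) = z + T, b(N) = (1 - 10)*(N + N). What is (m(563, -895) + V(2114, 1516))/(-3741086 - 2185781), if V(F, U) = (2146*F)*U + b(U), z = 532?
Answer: -6877524653/5926867 ≈ -1160.4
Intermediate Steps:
b(N) = -18*N
m(Z, T) = 532 + T
V(F, U) = -18*U + 2146*F*U (V(F, U) = (2146*F)*U - 18*U = 2146*F*U - 18*U = -18*U + 2146*F*U)
(m(563, -895) + V(2114, 1516))/(-3741086 - 2185781) = ((532 - 895) + 2*1516*(-9 + 1073*2114))/(-3741086 - 2185781) = (-363 + 2*1516*(-9 + 2268322))/(-5926867) = (-363 + 2*1516*2268313)*(-1/5926867) = (-363 + 6877525016)*(-1/5926867) = 6877524653*(-1/5926867) = -6877524653/5926867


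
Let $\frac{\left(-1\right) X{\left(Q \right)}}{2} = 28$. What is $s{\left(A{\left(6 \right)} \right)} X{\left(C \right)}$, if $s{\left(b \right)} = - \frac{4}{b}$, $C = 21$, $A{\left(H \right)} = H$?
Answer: $\frac{112}{3} \approx 37.333$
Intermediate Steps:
$X{\left(Q \right)} = -56$ ($X{\left(Q \right)} = \left(-2\right) 28 = -56$)
$s{\left(A{\left(6 \right)} \right)} X{\left(C \right)} = - \frac{4}{6} \left(-56\right) = \left(-4\right) \frac{1}{6} \left(-56\right) = \left(- \frac{2}{3}\right) \left(-56\right) = \frac{112}{3}$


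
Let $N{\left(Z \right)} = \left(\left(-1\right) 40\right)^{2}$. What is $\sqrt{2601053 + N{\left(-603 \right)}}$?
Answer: $\sqrt{2602653} \approx 1613.3$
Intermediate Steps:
$N{\left(Z \right)} = 1600$ ($N{\left(Z \right)} = \left(-40\right)^{2} = 1600$)
$\sqrt{2601053 + N{\left(-603 \right)}} = \sqrt{2601053 + 1600} = \sqrt{2602653}$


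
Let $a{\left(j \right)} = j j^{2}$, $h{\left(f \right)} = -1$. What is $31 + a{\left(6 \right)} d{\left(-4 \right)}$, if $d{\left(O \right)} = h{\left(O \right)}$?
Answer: $-185$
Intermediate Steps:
$d{\left(O \right)} = -1$
$a{\left(j \right)} = j^{3}$
$31 + a{\left(6 \right)} d{\left(-4 \right)} = 31 + 6^{3} \left(-1\right) = 31 + 216 \left(-1\right) = 31 - 216 = -185$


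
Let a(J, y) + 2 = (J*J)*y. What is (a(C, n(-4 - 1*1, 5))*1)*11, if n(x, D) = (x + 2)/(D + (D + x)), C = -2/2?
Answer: -143/5 ≈ -28.600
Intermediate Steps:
C = -1 (C = -2*½ = -1)
n(x, D) = (2 + x)/(x + 2*D)
a(J, y) = -2 + y*J² (a(J, y) = -2 + (J*J)*y = -2 + J²*y = -2 + y*J²)
(a(C, n(-4 - 1*1, 5))*1)*11 = ((-2 + ((2 + (-4 - 1*1))/((-4 - 1*1) + 2*5))*(-1)²)*1)*11 = ((-2 + ((2 + (-4 - 1))/((-4 - 1) + 10))*1)*1)*11 = ((-2 + ((2 - 5)/(-5 + 10))*1)*1)*11 = ((-2 + (-3/5)*1)*1)*11 = ((-2 + ((⅕)*(-3))*1)*1)*11 = ((-2 - ⅗*1)*1)*11 = ((-2 - ⅗)*1)*11 = -13/5*1*11 = -13/5*11 = -143/5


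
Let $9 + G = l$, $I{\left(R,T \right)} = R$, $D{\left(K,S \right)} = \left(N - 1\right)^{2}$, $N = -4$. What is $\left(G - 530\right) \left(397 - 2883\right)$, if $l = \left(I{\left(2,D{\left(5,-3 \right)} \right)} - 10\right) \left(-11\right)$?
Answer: $1121186$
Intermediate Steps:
$D{\left(K,S \right)} = 25$ ($D{\left(K,S \right)} = \left(-4 - 1\right)^{2} = \left(-5\right)^{2} = 25$)
$l = 88$ ($l = \left(2 - 10\right) \left(-11\right) = \left(-8\right) \left(-11\right) = 88$)
$G = 79$ ($G = -9 + 88 = 79$)
$\left(G - 530\right) \left(397 - 2883\right) = \left(79 - 530\right) \left(397 - 2883\right) = \left(-451\right) \left(-2486\right) = 1121186$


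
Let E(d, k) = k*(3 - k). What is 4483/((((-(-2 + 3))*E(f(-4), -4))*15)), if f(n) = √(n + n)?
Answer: 4483/420 ≈ 10.674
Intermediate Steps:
f(n) = √2*√n (f(n) = √(2*n) = √2*√n)
4483/((((-(-2 + 3))*E(f(-4), -4))*15)) = 4483/((((-(-2 + 3))*(-4*(3 - 1*(-4))))*15)) = 4483/((((-1*1)*(-4*(3 + 4)))*15)) = 4483/((-(-4)*7*15)) = 4483/((-1*(-28)*15)) = 4483/((28*15)) = 4483/420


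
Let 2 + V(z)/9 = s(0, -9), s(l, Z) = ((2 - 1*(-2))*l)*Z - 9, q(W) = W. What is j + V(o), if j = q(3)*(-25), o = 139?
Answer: -174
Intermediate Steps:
s(l, Z) = -9 + 4*Z*l (s(l, Z) = ((2 + 2)*l)*Z - 9 = (4*l)*Z - 9 = 4*Z*l - 9 = -9 + 4*Z*l)
V(z) = -99 (V(z) = -18 + 9*(-9 + 4*(-9)*0) = -18 + 9*(-9 + 0) = -18 + 9*(-9) = -18 - 81 = -99)
j = -75 (j = 3*(-25) = -75)
j + V(o) = -75 - 99 = -174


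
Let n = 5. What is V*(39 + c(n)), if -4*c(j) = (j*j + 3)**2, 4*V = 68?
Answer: -2669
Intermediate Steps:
V = 17 (V = (1/4)*68 = 17)
c(j) = -(3 + j**2)**2/4 (c(j) = -(j*j + 3)**2/4 = -(j**2 + 3)**2/4 = -(3 + j**2)**2/4)
V*(39 + c(n)) = 17*(39 - (3 + 5**2)**2/4) = 17*(39 - (3 + 25)**2/4) = 17*(39 - 1/4*28**2) = 17*(39 - 1/4*784) = 17*(39 - 196) = 17*(-157) = -2669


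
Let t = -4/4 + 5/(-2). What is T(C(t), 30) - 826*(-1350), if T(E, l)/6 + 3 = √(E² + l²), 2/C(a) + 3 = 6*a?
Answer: 1115082 + √129601/2 ≈ 1.1153e+6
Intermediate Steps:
t = -7/2 (t = -4*¼ + 5*(-½) = -1 - 5/2 = -7/2 ≈ -3.5000)
C(a) = 2/(-3 + 6*a)
T(E, l) = -18 + 6*√(E² + l²)
T(C(t), 30) - 826*(-1350) = (-18 + 6*√((2/(3*(-1 + 2*(-7/2))))² + 30²)) - 826*(-1350) = (-18 + 6*√((2/(3*(-1 - 7)))² + 900)) + 1115100 = (-18 + 6*√(((⅔)/(-8))² + 900)) + 1115100 = (-18 + 6*√(((⅔)*(-⅛))² + 900)) + 1115100 = (-18 + 6*√((-1/12)² + 900)) + 1115100 = (-18 + 6*√(1/144 + 900)) + 1115100 = (-18 + 6*√(129601/144)) + 1115100 = (-18 + 6*(√129601/12)) + 1115100 = (-18 + √129601/2) + 1115100 = 1115082 + √129601/2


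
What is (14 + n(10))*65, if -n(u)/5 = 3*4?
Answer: -2990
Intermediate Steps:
n(u) = -60 (n(u) = -15*4 = -5*12 = -60)
(14 + n(10))*65 = (14 - 60)*65 = -46*65 = -2990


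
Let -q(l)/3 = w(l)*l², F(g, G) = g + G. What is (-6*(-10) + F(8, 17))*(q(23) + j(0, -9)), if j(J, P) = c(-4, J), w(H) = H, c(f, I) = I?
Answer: -3102585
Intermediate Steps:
F(g, G) = G + g
j(J, P) = J
q(l) = -3*l³ (q(l) = -3*l*l² = -3*l³)
(-6*(-10) + F(8, 17))*(q(23) + j(0, -9)) = (-6*(-10) + (17 + 8))*(-3*23³ + 0) = (60 + 25)*(-3*12167 + 0) = 85*(-36501 + 0) = 85*(-36501) = -3102585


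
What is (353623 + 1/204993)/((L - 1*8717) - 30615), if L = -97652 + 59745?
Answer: -72490239640/15833454327 ≈ -4.5783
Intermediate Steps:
L = -37907
(353623 + 1/204993)/((L - 1*8717) - 30615) = (353623 + 1/204993)/((-37907 - 1*8717) - 30615) = (353623 + 1/204993)/((-37907 - 8717) - 30615) = 72490239640/(204993*(-46624 - 30615)) = (72490239640/204993)/(-77239) = (72490239640/204993)*(-1/77239) = -72490239640/15833454327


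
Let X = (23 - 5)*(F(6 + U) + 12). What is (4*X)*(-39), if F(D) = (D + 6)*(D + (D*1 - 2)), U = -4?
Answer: -78624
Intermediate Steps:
F(D) = (-2 + 2*D)*(6 + D) (F(D) = (6 + D)*(D + (D - 2)) = (6 + D)*(D + (-2 + D)) = (6 + D)*(-2 + 2*D) = (-2 + 2*D)*(6 + D))
X = 504 (X = (23 - 5)*((-12 + 2*(6 - 4)² + 10*(6 - 4)) + 12) = 18*((-12 + 2*2² + 10*2) + 12) = 18*((-12 + 2*4 + 20) + 12) = 18*((-12 + 8 + 20) + 12) = 18*(16 + 12) = 18*28 = 504)
(4*X)*(-39) = (4*504)*(-39) = 2016*(-39) = -78624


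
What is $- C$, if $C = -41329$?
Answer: $41329$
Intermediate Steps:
$- C = \left(-1\right) \left(-41329\right) = 41329$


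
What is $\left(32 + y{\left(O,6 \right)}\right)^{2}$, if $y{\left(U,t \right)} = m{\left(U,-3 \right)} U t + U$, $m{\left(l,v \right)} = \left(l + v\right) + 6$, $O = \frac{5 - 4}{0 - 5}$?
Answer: $\frac{505521}{625} \approx 808.83$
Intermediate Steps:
$O = - \frac{1}{5}$ ($O = 1 \frac{1}{-5} = 1 \left(- \frac{1}{5}\right) = - \frac{1}{5} \approx -0.2$)
$m{\left(l,v \right)} = 6 + l + v$
$y{\left(U,t \right)} = U + U t \left(3 + U\right)$ ($y{\left(U,t \right)} = \left(6 + U - 3\right) U t + U = \left(3 + U\right) U t + U = U \left(3 + U\right) t + U = U t \left(3 + U\right) + U = U + U t \left(3 + U\right)$)
$\left(32 + y{\left(O,6 \right)}\right)^{2} = \left(32 - \frac{1 + 6 \left(3 - \frac{1}{5}\right)}{5}\right)^{2} = \left(32 - \frac{1 + 6 \cdot \frac{14}{5}}{5}\right)^{2} = \left(32 - \frac{1 + \frac{84}{5}}{5}\right)^{2} = \left(32 - \frac{89}{25}\right)^{2} = \left(\frac{711}{25}\right)^{2} = \frac{505521}{625}$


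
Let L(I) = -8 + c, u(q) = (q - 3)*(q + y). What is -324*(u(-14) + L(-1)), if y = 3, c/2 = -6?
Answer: -54108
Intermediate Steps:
c = -12 (c = 2*(-6) = -12)
u(q) = (-3 + q)*(3 + q) (u(q) = (q - 3)*(q + 3) = (-3 + q)*(3 + q))
L(I) = -20 (L(I) = -8 - 12 = -20)
-324*(u(-14) + L(-1)) = -324*((-9 + (-14)²) - 20) = -324*((-9 + 196) - 20) = -324*(187 - 20) = -324*167 = -54108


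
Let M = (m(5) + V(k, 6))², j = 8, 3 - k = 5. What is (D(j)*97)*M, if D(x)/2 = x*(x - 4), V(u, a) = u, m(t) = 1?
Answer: 6208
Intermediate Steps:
k = -2 (k = 3 - 1*5 = 3 - 5 = -2)
D(x) = 2*x*(-4 + x) (D(x) = 2*(x*(x - 4)) = 2*(x*(-4 + x)) = 2*x*(-4 + x))
M = 1 (M = (1 - 2)² = (-1)² = 1)
(D(j)*97)*M = ((2*8*(-4 + 8))*97)*1 = ((2*8*4)*97)*1 = (64*97)*1 = 6208*1 = 6208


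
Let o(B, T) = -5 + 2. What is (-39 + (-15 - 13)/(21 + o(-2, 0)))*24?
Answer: -2920/3 ≈ -973.33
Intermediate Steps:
o(B, T) = -3
(-39 + (-15 - 13)/(21 + o(-2, 0)))*24 = (-39 + (-15 - 13)/(21 - 3))*24 = (-39 - 28/18)*24 = (-39 - 28*1/18)*24 = (-39 - 14/9)*24 = -365/9*24 = -2920/3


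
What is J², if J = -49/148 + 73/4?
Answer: 439569/1369 ≈ 321.09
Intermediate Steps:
J = 663/37 (J = -49*1/148 + 73*(¼) = -49/148 + 73/4 = 663/37 ≈ 17.919)
J² = (663/37)² = 439569/1369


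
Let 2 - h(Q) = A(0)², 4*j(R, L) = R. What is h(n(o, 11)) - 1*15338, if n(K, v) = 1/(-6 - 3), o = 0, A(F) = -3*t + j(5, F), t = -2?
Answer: -246217/16 ≈ -15389.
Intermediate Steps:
j(R, L) = R/4
A(F) = 29/4 (A(F) = -3*(-2) + (¼)*5 = 6 + 5/4 = 29/4)
n(K, v) = -⅑ (n(K, v) = 1/(-9) = -⅑)
h(Q) = -809/16 (h(Q) = 2 - (29/4)² = 2 - 1*841/16 = 2 - 841/16 = -809/16)
h(n(o, 11)) - 1*15338 = -809/16 - 1*15338 = -809/16 - 15338 = -246217/16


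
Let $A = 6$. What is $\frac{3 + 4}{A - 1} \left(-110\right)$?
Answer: $-154$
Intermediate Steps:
$\frac{3 + 4}{A - 1} \left(-110\right) = \frac{3 + 4}{6 - 1} \left(-110\right) = \frac{7}{5} \left(-110\right) = -154$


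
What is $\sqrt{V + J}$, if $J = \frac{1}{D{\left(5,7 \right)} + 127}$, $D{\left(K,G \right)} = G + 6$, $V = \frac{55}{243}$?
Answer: $\frac{13 \sqrt{4935}}{1890} \approx 0.4832$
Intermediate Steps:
$V = \frac{55}{243}$ ($V = 55 \cdot \frac{1}{243} = \frac{55}{243} \approx 0.22634$)
$D{\left(K,G \right)} = 6 + G$
$J = \frac{1}{140}$ ($J = \frac{1}{\left(6 + 7\right) + 127} = \frac{1}{13 + 127} = \frac{1}{140} \approx 0.0071429$)
$\sqrt{V + J} = \sqrt{\frac{55}{243} + \frac{1}{140}} = \sqrt{\frac{7943}{34020}} = \frac{13 \sqrt{4935}}{1890}$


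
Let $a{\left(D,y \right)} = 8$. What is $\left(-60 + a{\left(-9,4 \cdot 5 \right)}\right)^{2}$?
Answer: $2704$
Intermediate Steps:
$\left(-60 + a{\left(-9,4 \cdot 5 \right)}\right)^{2} = \left(-60 + 8\right)^{2} = \left(-52\right)^{2} = 2704$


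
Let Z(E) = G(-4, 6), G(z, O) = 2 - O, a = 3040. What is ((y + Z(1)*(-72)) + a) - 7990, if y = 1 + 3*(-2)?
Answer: -4667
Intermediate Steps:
Z(E) = -4 (Z(E) = 2 - 1*6 = 2 - 6 = -4)
y = -5 (y = 1 - 6 = -5)
((y + Z(1)*(-72)) + a) - 7990 = ((-5 - 4*(-72)) + 3040) - 7990 = ((-5 + 288) + 3040) - 7990 = (283 + 3040) - 7990 = 3323 - 7990 = -4667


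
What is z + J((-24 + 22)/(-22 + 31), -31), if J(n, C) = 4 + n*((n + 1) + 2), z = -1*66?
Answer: -5072/81 ≈ -62.617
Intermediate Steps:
z = -66
J(n, C) = 4 + n*(3 + n) (J(n, C) = 4 + n*((1 + n) + 2) = 4 + n*(3 + n))
z + J((-24 + 22)/(-22 + 31), -31) = -66 + (4 + ((-24 + 22)/(-22 + 31))**2 + 3*((-24 + 22)/(-22 + 31))) = -66 + (4 + (-2/9)**2 + 3*(-2/9)) = -66 + (4 + 4/81 - 2/3) = -66 + 274/81 = -5072/81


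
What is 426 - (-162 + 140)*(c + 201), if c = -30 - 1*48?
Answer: 3132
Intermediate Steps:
c = -78 (c = -30 - 48 = -78)
426 - (-162 + 140)*(c + 201) = 426 - (-162 + 140)*(-78 + 201) = 426 - (-22)*123 = 426 - 1*(-2706) = 426 + 2706 = 3132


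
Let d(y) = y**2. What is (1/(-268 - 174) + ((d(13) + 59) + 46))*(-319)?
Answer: -38633133/442 ≈ -87405.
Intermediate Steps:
(1/(-268 - 174) + ((d(13) + 59) + 46))*(-319) = (1/(-268 - 174) + ((13**2 + 59) + 46))*(-319) = (1/(-442) + ((169 + 59) + 46))*(-319) = (-1/442 + (228 + 46))*(-319) = (-1/442 + 274)*(-319) = (121107/442)*(-319) = -38633133/442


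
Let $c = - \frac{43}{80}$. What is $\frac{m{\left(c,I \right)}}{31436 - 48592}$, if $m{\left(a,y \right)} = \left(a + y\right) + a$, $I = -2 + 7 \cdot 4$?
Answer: $- \frac{997}{686240} \approx -0.0014528$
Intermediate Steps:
$c = - \frac{43}{80}$ ($c = \left(-43\right) \frac{1}{80} = - \frac{43}{80} \approx -0.5375$)
$I = 26$ ($I = -2 + 28 = 26$)
$m{\left(a,y \right)} = y + 2 a$
$\frac{m{\left(c,I \right)}}{31436 - 48592} = \frac{26 + 2 \left(- \frac{43}{80}\right)}{31436 - 48592} = \frac{26 - \frac{43}{40}}{-17156} = \frac{997}{40} \left(- \frac{1}{17156}\right) = - \frac{997}{686240}$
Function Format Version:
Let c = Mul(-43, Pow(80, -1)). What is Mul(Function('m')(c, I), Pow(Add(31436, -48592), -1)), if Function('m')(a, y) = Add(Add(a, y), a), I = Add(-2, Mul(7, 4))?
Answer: Rational(-997, 686240) ≈ -0.0014528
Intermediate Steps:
c = Rational(-43, 80) (c = Mul(-43, Rational(1, 80)) = Rational(-43, 80) ≈ -0.53750)
I = 26 (I = Add(-2, 28) = 26)
Function('m')(a, y) = Add(y, Mul(2, a))
Mul(Function('m')(c, I), Pow(Add(31436, -48592), -1)) = Mul(Add(26, Mul(2, Rational(-43, 80))), Pow(Add(31436, -48592), -1)) = Mul(Add(26, Rational(-43, 40)), Pow(-17156, -1)) = Mul(Rational(997, 40), Rational(-1, 17156)) = Rational(-997, 686240)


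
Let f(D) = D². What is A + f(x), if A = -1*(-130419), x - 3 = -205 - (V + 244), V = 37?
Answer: 363708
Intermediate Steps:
x = -483 (x = 3 + (-205 - (37 + 244)) = 3 + (-205 - 1*281) = 3 + (-205 - 281) = 3 - 486 = -483)
A = 130419
A + f(x) = 130419 + (-483)² = 130419 + 233289 = 363708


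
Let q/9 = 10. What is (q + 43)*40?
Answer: 5320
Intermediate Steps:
q = 90 (q = 9*10 = 90)
(q + 43)*40 = (90 + 43)*40 = 133*40 = 5320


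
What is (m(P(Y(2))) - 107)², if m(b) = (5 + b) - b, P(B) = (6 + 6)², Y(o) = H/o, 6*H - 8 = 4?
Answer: 10404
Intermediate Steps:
H = 2 (H = 4/3 + (⅙)*4 = 4/3 + ⅔ = 2)
Y(o) = 2/o
P(B) = 144 (P(B) = 12² = 144)
m(b) = 5
(m(P(Y(2))) - 107)² = (5 - 107)² = (-102)² = 10404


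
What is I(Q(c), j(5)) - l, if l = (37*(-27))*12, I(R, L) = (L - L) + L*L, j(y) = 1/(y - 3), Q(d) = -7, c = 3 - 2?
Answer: 47953/4 ≈ 11988.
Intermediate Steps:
c = 1
j(y) = 1/(-3 + y)
I(R, L) = L² (I(R, L) = 0 + L² = L²)
l = -11988 (l = -999*12 = -11988)
I(Q(c), j(5)) - l = (1/(-3 + 5))² - 1*(-11988) = (1/2)² + 11988 = (½)² + 11988 = ¼ + 11988 = 47953/4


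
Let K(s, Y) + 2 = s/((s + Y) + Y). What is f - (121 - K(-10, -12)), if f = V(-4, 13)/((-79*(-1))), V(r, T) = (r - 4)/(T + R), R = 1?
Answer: -1153626/9401 ≈ -122.71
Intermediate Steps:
V(r, T) = (-4 + r)/(1 + T) (V(r, T) = (r - 4)/(T + 1) = (-4 + r)/(1 + T))
K(s, Y) = -2 + s/(s + 2*Y) (K(s, Y) = -2 + s/((s + Y) + Y) = -2 + s/((Y + s) + Y) = -2 + s/(s + 2*Y))
f = -4/553 (f = ((-4 - 4)/(1 + 13))/((-79*(-1))) = (-8/14)/79 = ((1/14)*(-8))*(1/79) = -4/7*1/79 = -4/553 ≈ -0.0072333)
f - (121 - K(-10, -12)) = -4/553 - (121 - (-1*(-10) - 4*(-12))/(-10 + 2*(-12))) = -4/553 - (121 - (10 + 48)/(-10 - 24)) = -4/553 - (121 - 58/(-34)) = -4/553 - (121 - (-1)*58/34) = -4/553 - (121 - 1*(-29/17)) = -4/553 - (121 + 29/17) = -4/553 - 1*2086/17 = -4/553 - 2086/17 = -1153626/9401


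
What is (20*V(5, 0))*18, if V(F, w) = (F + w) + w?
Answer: 1800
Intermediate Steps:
V(F, w) = F + 2*w
(20*V(5, 0))*18 = (20*(5 + 2*0))*18 = (20*(5 + 0))*18 = (20*5)*18 = 100*18 = 1800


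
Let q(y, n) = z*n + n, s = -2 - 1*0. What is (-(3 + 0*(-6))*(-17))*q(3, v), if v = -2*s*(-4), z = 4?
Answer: -4080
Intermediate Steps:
s = -2 (s = -2 + 0 = -2)
v = -16 (v = -2*(-2)*(-4) = 4*(-4) = -16)
q(y, n) = 5*n (q(y, n) = 4*n + n = 5*n)
(-(3 + 0*(-6))*(-17))*q(3, v) = (-(3 + 0*(-6))*(-17))*(5*(-16)) = -(3 + 0)*(-17)*(-80) = -3*(-17)*(-80) = -1*(-51)*(-80) = 51*(-80) = -4080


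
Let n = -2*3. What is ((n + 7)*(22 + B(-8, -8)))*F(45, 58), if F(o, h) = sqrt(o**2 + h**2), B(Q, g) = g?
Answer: 14*sqrt(5389) ≈ 1027.7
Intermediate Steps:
n = -6
F(o, h) = sqrt(h**2 + o**2)
((n + 7)*(22 + B(-8, -8)))*F(45, 58) = ((-6 + 7)*(22 - 8))*sqrt(58**2 + 45**2) = (1*14)*sqrt(3364 + 2025) = 14*sqrt(5389)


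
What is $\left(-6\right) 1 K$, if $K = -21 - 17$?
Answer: $228$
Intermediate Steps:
$K = -38$ ($K = -21 - 17 = -38$)
$\left(-6\right) 1 K = \left(-6\right) 1 \left(-38\right) = \left(-6\right) \left(-38\right) = 228$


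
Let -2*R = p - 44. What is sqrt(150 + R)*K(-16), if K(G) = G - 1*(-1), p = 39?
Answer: -15*sqrt(610)/2 ≈ -185.24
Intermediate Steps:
K(G) = 1 + G (K(G) = G + 1 = 1 + G)
R = 5/2 (R = -(39 - 44)/2 = -1/2*(-5) = 5/2 ≈ 2.5000)
sqrt(150 + R)*K(-16) = sqrt(150 + 5/2)*(1 - 16) = sqrt(305/2)*(-15) = (sqrt(610)/2)*(-15) = -15*sqrt(610)/2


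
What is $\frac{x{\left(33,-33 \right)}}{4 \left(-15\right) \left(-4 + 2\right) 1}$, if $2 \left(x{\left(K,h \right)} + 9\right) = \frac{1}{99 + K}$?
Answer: $- \frac{475}{6336} \approx -0.074968$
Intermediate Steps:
$x{\left(K,h \right)} = -9 + \frac{1}{2 \left(99 + K\right)}$
$\frac{x{\left(33,-33 \right)}}{4 \left(-15\right) \left(-4 + 2\right) 1} = \frac{\frac{1}{2} \frac{1}{99 + 33} \left(-1781 - 594\right)}{4 \left(-15\right) \left(-4 + 2\right) 1} = \frac{\frac{1}{2} \cdot \frac{1}{132} \left(-1781 - 594\right)}{\left(-60\right) \left(\left(-2\right) 1\right)} = \frac{\frac{1}{2} \cdot \frac{1}{132} \left(-2375\right)}{\left(-60\right) \left(-2\right)} = - \frac{2375}{264 \cdot 120} = \left(- \frac{2375}{264}\right) \frac{1}{120} = - \frac{475}{6336}$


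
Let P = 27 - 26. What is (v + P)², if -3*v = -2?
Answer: 25/9 ≈ 2.7778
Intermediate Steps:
v = ⅔ (v = -⅓*(-2) = ⅔ ≈ 0.66667)
P = 1
(v + P)² = (⅔ + 1)² = (5/3)² = 25/9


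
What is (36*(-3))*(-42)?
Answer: 4536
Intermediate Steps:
(36*(-3))*(-42) = -108*(-42) = 4536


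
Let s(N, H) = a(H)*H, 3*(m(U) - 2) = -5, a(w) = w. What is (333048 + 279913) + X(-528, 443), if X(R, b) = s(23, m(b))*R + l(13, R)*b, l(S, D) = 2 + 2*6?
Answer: 1857313/3 ≈ 6.1910e+5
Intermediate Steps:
l(S, D) = 14 (l(S, D) = 2 + 12 = 14)
m(U) = ⅓ (m(U) = 2 + (⅓)*(-5) = 2 - 5/3 = ⅓)
s(N, H) = H² (s(N, H) = H*H = H²)
X(R, b) = 14*b + R/9 (X(R, b) = (⅓)²*R + 14*b = R/9 + 14*b = 14*b + R/9)
(333048 + 279913) + X(-528, 443) = (333048 + 279913) + (14*443 + (⅑)*(-528)) = 612961 + (6202 - 176/3) = 612961 + 18430/3 = 1857313/3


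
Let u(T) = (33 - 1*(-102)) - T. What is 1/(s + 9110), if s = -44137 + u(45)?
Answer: -1/34937 ≈ -2.8623e-5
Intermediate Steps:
u(T) = 135 - T (u(T) = (33 + 102) - T = 135 - T)
s = -44047 (s = -44137 + (135 - 1*45) = -44137 + (135 - 45) = -44137 + 90 = -44047)
1/(s + 9110) = 1/(-44047 + 9110) = 1/(-34937) = -1/34937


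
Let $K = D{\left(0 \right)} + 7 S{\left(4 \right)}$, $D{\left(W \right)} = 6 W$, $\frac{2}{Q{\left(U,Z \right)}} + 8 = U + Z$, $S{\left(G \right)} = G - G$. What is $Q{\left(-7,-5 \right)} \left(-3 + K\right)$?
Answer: $\frac{3}{10} \approx 0.3$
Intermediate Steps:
$S{\left(G \right)} = 0$
$Q{\left(U,Z \right)} = \frac{2}{-8 + U + Z}$ ($Q{\left(U,Z \right)} = \frac{2}{-8 + \left(U + Z\right)} = \frac{2}{-8 + U + Z}$)
$K = 0$ ($K = 6 \cdot 0 + 7 \cdot 0 = 0 + 0 = 0$)
$Q{\left(-7,-5 \right)} \left(-3 + K\right) = \frac{2}{-8 - 7 - 5} \left(-3 + 0\right) = \frac{2}{-20} \left(-3\right) = 2 \left(- \frac{1}{20}\right) \left(-3\right) = \left(- \frac{1}{10}\right) \left(-3\right) = \frac{3}{10}$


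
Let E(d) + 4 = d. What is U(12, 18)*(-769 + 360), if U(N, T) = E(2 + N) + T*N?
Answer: -92434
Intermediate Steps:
E(d) = -4 + d
U(N, T) = -2 + N + N*T (U(N, T) = (-4 + (2 + N)) + T*N = (-2 + N) + N*T = -2 + N + N*T)
U(12, 18)*(-769 + 360) = (-2 + 12 + 12*18)*(-769 + 360) = (-2 + 12 + 216)*(-409) = 226*(-409) = -92434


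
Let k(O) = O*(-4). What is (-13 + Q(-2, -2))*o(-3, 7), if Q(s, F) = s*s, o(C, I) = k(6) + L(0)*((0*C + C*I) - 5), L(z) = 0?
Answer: 216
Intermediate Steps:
k(O) = -4*O
o(C, I) = -24 (o(C, I) = -4*6 + 0*((0*C + C*I) - 5) = -24 + 0*((0 + C*I) - 5) = -24 + 0*(C*I - 5) = -24 + 0*(-5 + C*I) = -24 + 0 = -24)
Q(s, F) = s²
(-13 + Q(-2, -2))*o(-3, 7) = (-13 + (-2)²)*(-24) = (-13 + 4)*(-24) = -9*(-24) = 216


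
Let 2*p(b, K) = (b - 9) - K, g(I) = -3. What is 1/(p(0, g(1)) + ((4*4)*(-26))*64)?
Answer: -1/26627 ≈ -3.7556e-5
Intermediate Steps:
p(b, K) = -9/2 + b/2 - K/2 (p(b, K) = ((b - 9) - K)/2 = ((-9 + b) - K)/2 = (-9 + b - K)/2 = -9/2 + b/2 - K/2)
1/(p(0, g(1)) + ((4*4)*(-26))*64) = 1/((-9/2 + (½)*0 - ½*(-3)) + ((4*4)*(-26))*64) = 1/((-9/2 + 0 + 3/2) + (16*(-26))*64) = 1/(-3 - 416*64) = 1/(-3 - 26624) = 1/(-26627) = -1/26627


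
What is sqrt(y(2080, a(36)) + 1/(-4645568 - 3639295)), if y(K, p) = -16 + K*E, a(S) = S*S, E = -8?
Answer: I*sqrt(1143250433301861327)/8284863 ≈ 129.06*I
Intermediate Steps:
a(S) = S**2
y(K, p) = -16 - 8*K (y(K, p) = -16 + K*(-8) = -16 - 8*K)
sqrt(y(2080, a(36)) + 1/(-4645568 - 3639295)) = sqrt((-16 - 8*2080) + 1/(-4645568 - 3639295)) = sqrt((-16 - 16640) + 1/(-8284863)) = sqrt(-16656 - 1/8284863) = sqrt(-137992678129/8284863) = I*sqrt(1143250433301861327)/8284863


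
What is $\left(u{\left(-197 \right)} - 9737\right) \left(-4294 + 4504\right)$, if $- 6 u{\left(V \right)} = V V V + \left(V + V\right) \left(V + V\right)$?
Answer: $260110025$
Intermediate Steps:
$u{\left(V \right)} = - \frac{2 V^{2}}{3} - \frac{V^{3}}{6}$ ($u{\left(V \right)} = - \frac{V V V + \left(V + V\right) \left(V + V\right)}{6} = - \frac{V^{2} V + 2 V 2 V}{6} = - \frac{V^{3} + 4 V^{2}}{6} = - \frac{2 V^{2}}{3} - \frac{V^{3}}{6}$)
$\left(u{\left(-197 \right)} - 9737\right) \left(-4294 + 4504\right) = \left(\frac{\left(-197\right)^{2} \left(-4 - -197\right)}{6} - 9737\right) \left(-4294 + 4504\right) = \left(\frac{1}{6} \cdot 38809 \left(-4 + 197\right) - 9737\right) 210 = \left(\frac{1}{6} \cdot 38809 \cdot 193 - 9737\right) 210 = \left(\frac{7490137}{6} - 9737\right) 210 = \frac{7431715}{6} \cdot 210 = 260110025$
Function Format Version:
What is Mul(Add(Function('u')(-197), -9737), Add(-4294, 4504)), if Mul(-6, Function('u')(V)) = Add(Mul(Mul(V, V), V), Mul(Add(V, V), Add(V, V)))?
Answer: 260110025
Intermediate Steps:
Function('u')(V) = Add(Mul(Rational(-2, 3), Pow(V, 2)), Mul(Rational(-1, 6), Pow(V, 3))) (Function('u')(V) = Mul(Rational(-1, 6), Add(Mul(Mul(V, V), V), Mul(Add(V, V), Add(V, V)))) = Mul(Rational(-1, 6), Add(Mul(Pow(V, 2), V), Mul(Mul(2, V), Mul(2, V)))) = Mul(Rational(-1, 6), Add(Pow(V, 3), Mul(4, Pow(V, 2)))) = Add(Mul(Rational(-2, 3), Pow(V, 2)), Mul(Rational(-1, 6), Pow(V, 3))))
Mul(Add(Function('u')(-197), -9737), Add(-4294, 4504)) = Mul(Add(Mul(Rational(1, 6), Pow(-197, 2), Add(-4, Mul(-1, -197))), -9737), Add(-4294, 4504)) = Mul(Add(Mul(Rational(1, 6), 38809, Add(-4, 197)), -9737), 210) = Mul(Add(Mul(Rational(1, 6), 38809, 193), -9737), 210) = Mul(Add(Rational(7490137, 6), -9737), 210) = Mul(Rational(7431715, 6), 210) = 260110025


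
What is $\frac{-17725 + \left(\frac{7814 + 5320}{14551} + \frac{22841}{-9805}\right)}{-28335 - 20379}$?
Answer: $\frac{421512436316}{1158358474045} \approx 0.36389$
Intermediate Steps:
$\frac{-17725 + \left(\frac{7814 + 5320}{14551} + \frac{22841}{-9805}\right)}{-28335 - 20379} = \frac{-17725 + \left(13134 \cdot \frac{1}{14551} + 22841 \left(- \frac{1}{9805}\right)\right)}{-48714} = \left(-17725 + \left(\frac{13134}{14551} - \frac{22841}{9805}\right)\right) \left(- \frac{1}{48714}\right) = \left(-17725 - \frac{203580521}{142672555}\right) \left(- \frac{1}{48714}\right) = \left(- \frac{2529074617896}{142672555}\right) \left(- \frac{1}{48714}\right) = \frac{421512436316}{1158358474045}$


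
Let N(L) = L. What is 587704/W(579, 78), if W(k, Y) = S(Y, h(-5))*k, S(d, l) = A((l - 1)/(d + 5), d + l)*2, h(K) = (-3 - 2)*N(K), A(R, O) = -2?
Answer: -146926/579 ≈ -253.76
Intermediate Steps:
h(K) = -5*K (h(K) = (-3 - 2)*K = -5*K)
S(d, l) = -4 (S(d, l) = -2*2 = -4)
W(k, Y) = -4*k
587704/W(579, 78) = 587704/((-4*579)) = 587704/(-2316) = 587704*(-1/2316) = -146926/579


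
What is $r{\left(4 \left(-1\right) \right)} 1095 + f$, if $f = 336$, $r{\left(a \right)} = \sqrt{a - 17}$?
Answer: $336 + 1095 i \sqrt{21} \approx 336.0 + 5017.9 i$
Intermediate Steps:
$r{\left(a \right)} = \sqrt{-17 + a}$
$r{\left(4 \left(-1\right) \right)} 1095 + f = \sqrt{-17 + 4 \left(-1\right)} 1095 + 336 = \sqrt{-17 - 4} \cdot 1095 + 336 = \sqrt{-21} \cdot 1095 + 336 = i \sqrt{21} \cdot 1095 + 336 = 1095 i \sqrt{21} + 336 = 336 + 1095 i \sqrt{21}$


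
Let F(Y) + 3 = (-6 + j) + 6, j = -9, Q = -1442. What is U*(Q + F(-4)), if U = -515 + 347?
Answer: 244272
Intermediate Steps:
U = -168
F(Y) = -12 (F(Y) = -3 + ((-6 - 9) + 6) = -3 + (-15 + 6) = -3 - 9 = -12)
U*(Q + F(-4)) = -168*(-1442 - 12) = -168*(-1454) = 244272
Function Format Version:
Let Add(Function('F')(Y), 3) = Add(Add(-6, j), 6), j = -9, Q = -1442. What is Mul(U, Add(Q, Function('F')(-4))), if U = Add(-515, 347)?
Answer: 244272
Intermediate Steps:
U = -168
Function('F')(Y) = -12 (Function('F')(Y) = Add(-3, Add(Add(-6, -9), 6)) = Add(-3, Add(-15, 6)) = Add(-3, -9) = -12)
Mul(U, Add(Q, Function('F')(-4))) = Mul(-168, Add(-1442, -12)) = Mul(-168, -1454) = 244272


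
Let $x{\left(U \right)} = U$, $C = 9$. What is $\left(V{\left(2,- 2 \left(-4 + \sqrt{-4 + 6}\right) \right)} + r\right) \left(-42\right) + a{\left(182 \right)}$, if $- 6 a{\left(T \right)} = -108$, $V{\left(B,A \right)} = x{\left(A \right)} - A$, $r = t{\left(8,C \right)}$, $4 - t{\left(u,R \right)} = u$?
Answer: $186$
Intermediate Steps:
$t{\left(u,R \right)} = 4 - u$
$r = -4$ ($r = 4 - 8 = -4$)
$V{\left(B,A \right)} = 0$ ($V{\left(B,A \right)} = A - A = 0$)
$a{\left(T \right)} = 18$ ($a{\left(T \right)} = \left(- \frac{1}{6}\right) \left(-108\right) = 18$)
$\left(V{\left(2,- 2 \left(-4 + \sqrt{-4 + 6}\right) \right)} + r\right) \left(-42\right) + a{\left(182 \right)} = \left(0 - 4\right) \left(-42\right) + 18 = \left(-4\right) \left(-42\right) + 18 = 168 + 18 = 186$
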